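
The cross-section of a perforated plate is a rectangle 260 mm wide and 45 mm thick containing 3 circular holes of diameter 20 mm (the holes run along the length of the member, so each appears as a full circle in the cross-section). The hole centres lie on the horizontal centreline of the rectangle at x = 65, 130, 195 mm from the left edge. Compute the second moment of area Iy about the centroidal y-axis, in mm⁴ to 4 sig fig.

Break the section into simple shapes (no overlaps), measuring from the bottom-left corner of the bounding box.
Plate: 260 × 45, A = 11 700 mm², x = 130 mm, Ī = 65 910 000 mm⁴.
Hole 1 (subtracted): ⌀20, A = 314.159 mm², x = 65 mm, Ī = 7853.98 mm⁴.
Hole 2 (subtracted): ⌀20, A = 314.159 mm², x = 130 mm, Ī = 7853.98 mm⁴.
Hole 3 (subtracted): ⌀20, A = 314.159 mm², x = 195 mm, Ī = 7853.98 mm⁴.
By symmetry the centroid is at mid-width, x̄ = 130 mm.
Transfer each piece to the centroidal y-axis using Ī + A·d² with d = x − 130:
  plate: d = 0 mm → contributes +65 910 000 mm⁴
  hole 1: d = -65 mm → contributes −1 335 177 mm⁴
  hole 2: d = 0 mm → contributes −7853.98 mm⁴
  hole 3: d = 65 mm → contributes −1 335 177 mm⁴
Total I = 63 231 792 mm⁴.

Iy ≈ 6.323 × 10⁷ mm⁴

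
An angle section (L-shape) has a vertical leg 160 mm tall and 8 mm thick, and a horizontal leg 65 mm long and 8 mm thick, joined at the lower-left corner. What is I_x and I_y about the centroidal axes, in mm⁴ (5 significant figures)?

I_x ≈ 4.6751 × 10⁶ mm⁴, I_y ≈ 4.8542 × 10⁵ mm⁴

Treat the section as a set of non-overlapping primitives; coordinates are from the bounding-box lower-left.
Vertical leg: 8 × 160, A = 1 280 mm², y = 80 mm, Ī = 2 730 667 mm⁴.
Horizontal leg (remainder): 57 × 8, A = 456 mm², y = 4 mm, Ī = 2 432 mm⁴.
Centroid: ȳ = ΣA·y / ΣA = 60.03687 mm.
Transfer each piece to the centroidal x-axis using Ī + A·d² with d = y − 60.03687:
  vertical leg: d = 19.96313 mm → contributes +3 240 781 mm⁴
  horizontal leg (remainder): d = -56.03687 mm → contributes +1 434 331 mm⁴
Total I = 4 675 112 mm⁴.
For the y-axis: x̄ = 12.53687 mm.
Repeating about the centroidal y-axis gives I_y = 485422.3 mm⁴.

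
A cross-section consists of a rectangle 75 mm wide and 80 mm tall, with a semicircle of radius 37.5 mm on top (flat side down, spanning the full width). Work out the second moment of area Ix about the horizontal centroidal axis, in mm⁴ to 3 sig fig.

Ix ≈ 8.46 × 10⁶ mm⁴

Split into non-overlapping primitives; take the origin at the lower-left of the bounding box.
Rectangular body: 75 × 80, A = 6 000 mm², y = 40 mm, Ī = 3 200 000 mm⁴.
Semicircular cap: semicircle r = 37.5, A = 2208.9 mm², y = 95.915 mm, Ī = 217 049 mm⁴.
Centroid: ȳ = ΣA·y / ΣA = 55.046 mm.
Transfer each piece to the horizontal centroidal axis using Ī + A·d² with d = y − 55.046:
  rectangular body: d = -15.046 mm → contributes +4 558 336 mm⁴
  semicircular cap: d = 40.869 mm → contributes +3 906 620 mm⁴
Total I = 8 464 955 mm⁴.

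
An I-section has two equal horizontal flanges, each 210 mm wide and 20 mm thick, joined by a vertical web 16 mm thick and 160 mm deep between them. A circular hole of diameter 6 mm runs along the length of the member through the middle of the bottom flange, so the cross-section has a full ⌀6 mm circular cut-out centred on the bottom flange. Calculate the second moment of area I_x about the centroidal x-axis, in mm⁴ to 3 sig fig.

I_x ≈ 7.36 × 10⁷ mm⁴

Treat the section as a set of non-overlapping primitives; coordinates are from the bounding-box lower-left.
Bottom flange: 210 × 20, A = 4 200 mm², y = 10 mm, Ī = 140 000 mm⁴.
Web: 16 × 160, A = 2 560 mm², y = 100 mm, Ī = 5 461 333 mm⁴.
Top flange: 210 × 20, A = 4 200 mm², y = 190 mm, Ī = 140 000 mm⁴.
Hole (subtracted): ⌀6, A = 28.274 mm², y = 10 mm, Ī = 63.617 mm⁴.
Centroid: ȳ = ΣA·y / ΣA = 100.23 mm.
Transfer each piece to the centroidal x-axis using Ī + A·d² with d = y − 100.23:
  bottom flange: d = -90.233 mm → contributes +34 336 209 mm⁴
  web: d = -0.23278 mm → contributes +5 461 472 mm⁴
  top flange: d = 89.767 mm → contributes +33 984 246 mm⁴
  hole: d = -90.233 mm → contributes −230 272 mm⁴
Total I = 73 551 655 mm⁴.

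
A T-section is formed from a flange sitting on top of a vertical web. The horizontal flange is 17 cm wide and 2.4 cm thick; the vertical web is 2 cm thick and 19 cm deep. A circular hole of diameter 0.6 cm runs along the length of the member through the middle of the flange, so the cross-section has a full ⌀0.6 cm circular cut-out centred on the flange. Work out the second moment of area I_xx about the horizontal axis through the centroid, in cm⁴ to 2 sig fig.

I_xx ≈ 3400 cm⁴

Decompose the section into non-overlapping parts with the origin at the bottom-left of its bounding rectangle.
Flange: 17 × 2.4, A = 40.8 cm², y = 20.2 cm, Ī = 19.58 cm⁴.
Web: 2 × 19, A = 38 cm², y = 9.5 cm, Ī = 1 143 cm⁴.
Hole (subtracted): ⌀0.6, A = 0.2827 cm², y = 20.2 cm, Ī = 0.006362 cm⁴.
Centroid: ȳ = ΣA·y / ΣA = 15.02 cm.
Transfer each piece to the horizontal axis through the centroid using Ī + A·d² with d = y − 15.02:
  flange: d = 5.178 cm → contributes +1 114 cm⁴
  web: d = -5.522 cm → contributes +2 302 cm⁴
  hole: d = 5.178 cm → contributes −7.589 cm⁴
Total I = 3 408 cm⁴.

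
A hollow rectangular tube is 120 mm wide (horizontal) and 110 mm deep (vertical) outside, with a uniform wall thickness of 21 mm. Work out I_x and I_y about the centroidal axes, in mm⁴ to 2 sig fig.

Treat the section as a set of non-overlapping primitives; coordinates are from the bounding-box lower-left.
Outer rectangle: 120 × 110, A = 13 200 mm², y = 55 mm, Ī = 13 310 000 mm⁴.
Inner void (subtracted): 78 × 68, A = 5 304 mm², y = 55 mm, Ī = 2 043 808 mm⁴.
By symmetry the centroid is at mid-height, ȳ = 55 mm.
All pieces are centred on the centroidal x-axis, so I = ΣĪ (holes subtracted) = 11 266 192 mm⁴.
Repeating about the centroidal y-axis gives I_y = 13 150 872 mm⁴.

I_x ≈ 1.1 × 10⁷ mm⁴, I_y ≈ 1.3 × 10⁷ mm⁴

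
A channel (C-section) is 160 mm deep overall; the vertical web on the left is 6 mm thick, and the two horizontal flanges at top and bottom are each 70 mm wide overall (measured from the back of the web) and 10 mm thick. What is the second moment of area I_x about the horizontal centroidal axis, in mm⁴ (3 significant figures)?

Decompose the section into non-overlapping parts with the origin at the bottom-left of its bounding rectangle.
Web: 6 × 160, A = 960 mm², y = 80 mm, Ī = 2 048 000 mm⁴.
Top flange (beyond web): 64 × 10, A = 640 mm², y = 155 mm, Ī = 5333.3 mm⁴.
Bottom flange (beyond web): 64 × 10, A = 640 mm², y = 5 mm, Ī = 5333.3 mm⁴.
By symmetry the centroid is at mid-height, ȳ = 80 mm.
Transfer each piece to the horizontal centroidal axis using Ī + A·d² with d = y − 80:
  web: d = 0 mm → contributes +2 048 000 mm⁴
  top flange (beyond web): d = 75 mm → contributes +3 605 333 mm⁴
  bottom flange (beyond web): d = -75 mm → contributes +3 605 333 mm⁴
Total I = 9 258 667 mm⁴.

I_x ≈ 9.26 × 10⁶ mm⁴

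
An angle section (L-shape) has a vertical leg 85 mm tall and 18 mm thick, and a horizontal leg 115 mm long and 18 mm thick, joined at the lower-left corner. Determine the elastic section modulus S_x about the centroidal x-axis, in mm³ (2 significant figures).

S_x ≈ 3.1 × 10⁴ mm³

Split into non-overlapping primitives; take the origin at the lower-left of the bounding box.
Vertical leg: 18 × 85, A = 1 530 mm², y = 42.5 mm, Ī = 921 188 mm⁴.
Horizontal leg (remainder): 97 × 18, A = 1 746 mm², y = 9 mm, Ī = 47 142 mm⁴.
Centroid: ȳ = ΣA·y / ΣA = 24.65 mm.
Transfer each piece to the centroidal x-axis using Ī + A·d² with d = y − 24.65:
  vertical leg: d = 17.85 mm → contributes +1 408 920 mm⁴
  horizontal leg (remainder): d = -15.65 mm → contributes +474 536 mm⁴
Total I = 1 883 457 mm⁴.
Extreme fibre distance c = 60.35 mm; S = I/c = 31 207 mm³.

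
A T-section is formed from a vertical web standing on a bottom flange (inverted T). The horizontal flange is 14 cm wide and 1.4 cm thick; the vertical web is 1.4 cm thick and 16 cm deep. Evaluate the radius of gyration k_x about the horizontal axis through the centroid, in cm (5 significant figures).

k_x ≈ 5.5039 cm

Split into non-overlapping primitives; take the origin at the lower-left of the bounding box.
Flange: 14 × 1.4, A = 19.6 cm², y = 0.7 cm, Ī = 3.201333 cm⁴.
Web: 1.4 × 16, A = 22.4 cm², y = 9.4 cm, Ī = 477.8667 cm⁴.
Centroid: ȳ = ΣA·y / ΣA = 5.34 cm.
Transfer each piece to the horizontal axis through the centroid using Ī + A·d² with d = y − 5.34:
  flange: d = -4.64 cm → contributes +425.1815 cm⁴
  web: d = 4.06 cm → contributes +847.0993 cm⁴
Total I = 1272.281 cm⁴.
Radius of gyration: k = √(I/A) = √(1272.281 / 42) = 5.503853 cm.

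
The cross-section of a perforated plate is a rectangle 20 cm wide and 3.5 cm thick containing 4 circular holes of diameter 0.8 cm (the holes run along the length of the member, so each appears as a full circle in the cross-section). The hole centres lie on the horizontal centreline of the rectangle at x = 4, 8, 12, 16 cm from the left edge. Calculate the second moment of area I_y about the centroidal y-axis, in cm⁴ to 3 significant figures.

I_y ≈ 2290 cm⁴

Split into non-overlapping primitives; take the origin at the lower-left of the bounding box.
Plate: 20 × 3.5, A = 70 cm², x = 10 cm, Ī = 2333.3 cm⁴.
Hole 1 (subtracted): ⌀0.8, A = 0.50265 cm², x = 4 cm, Ī = 0.020106 cm⁴.
Hole 2 (subtracted): ⌀0.8, A = 0.50265 cm², x = 8 cm, Ī = 0.020106 cm⁴.
Hole 3 (subtracted): ⌀0.8, A = 0.50265 cm², x = 12 cm, Ī = 0.020106 cm⁴.
Hole 4 (subtracted): ⌀0.8, A = 0.50265 cm², x = 16 cm, Ī = 0.020106 cm⁴.
By symmetry the centroid is at mid-width, x̄ = 10 cm.
Transfer each piece to the centroidal y-axis using Ī + A·d² with d = x − 10:
  plate: d = 0 cm → contributes +2333.3 cm⁴
  hole 1: d = -6 cm → contributes −18.116 cm⁴
  hole 2: d = -2 cm → contributes −2.0307 cm⁴
  hole 3: d = 2 cm → contributes −2.0307 cm⁴
  hole 4: d = 6 cm → contributes −18.116 cm⁴
Total I = 2 293 cm⁴.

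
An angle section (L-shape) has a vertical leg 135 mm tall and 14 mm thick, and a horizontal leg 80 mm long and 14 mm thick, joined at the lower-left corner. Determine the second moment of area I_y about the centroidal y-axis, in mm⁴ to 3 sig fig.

Decompose the section into non-overlapping parts with the origin at the bottom-left of its bounding rectangle.
Vertical leg: 14 × 135, A = 1 890 mm², x = 7 mm, Ī = 30 870 mm⁴.
Horizontal leg (remainder): 66 × 14, A = 924 mm², x = 47 mm, Ī = 335 412 mm⁴.
Centroid: x̄ = ΣA·x / ΣA = 20.134 mm.
Transfer each piece to the centroidal y-axis using Ī + A·d² with d = x − 20.134:
  vertical leg: d = -13.134 mm → contributes +356 915 mm⁴
  horizontal leg (remainder): d = 26.866 mm → contributes +1 002 322 mm⁴
Total I = 1 359 237 mm⁴.

I_y ≈ 1.36 × 10⁶ mm⁴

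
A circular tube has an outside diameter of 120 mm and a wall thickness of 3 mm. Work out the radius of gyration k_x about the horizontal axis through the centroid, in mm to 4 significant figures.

Split into non-overlapping primitives; take the origin at the lower-left of the bounding box.
Outer circle: ⌀120, A = 11309.7 mm², y = 60 mm, Ī = 10 178 760 mm⁴.
Bore (subtracted): ⌀114, A = 10 207 mm², y = 60 mm, Ī = 8 290 664 mm⁴.
By symmetry the centroid is at mid-height, ȳ = 60 mm.
All pieces are centred on the horizontal axis through the centroid, so I = ΣĪ (holes subtracted) = 1 888 096 mm⁴.
Radius of gyration: k = √(I/A) = √(1 888 096 / 1102.7) = 41.3793 mm.

k_x ≈ 41.38 mm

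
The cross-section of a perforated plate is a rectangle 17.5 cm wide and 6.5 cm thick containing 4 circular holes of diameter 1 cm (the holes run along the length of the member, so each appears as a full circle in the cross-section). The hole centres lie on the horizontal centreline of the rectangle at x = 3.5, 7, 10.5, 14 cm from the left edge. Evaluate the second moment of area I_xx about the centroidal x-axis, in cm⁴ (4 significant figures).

I_xx ≈ 400.3 cm⁴

Break the section into simple shapes (no overlaps), measuring from the bottom-left corner of the bounding box.
Plate: 17.5 × 6.5, A = 113.75 cm², y = 3.25 cm, Ī = 400.495 cm⁴.
Hole 1 (subtracted): ⌀1, A = 0.785398 cm², y = 3.25 cm, Ī = 0.0490874 cm⁴.
Hole 2 (subtracted): ⌀1, A = 0.785398 cm², y = 3.25 cm, Ī = 0.0490874 cm⁴.
Hole 3 (subtracted): ⌀1, A = 0.785398 cm², y = 3.25 cm, Ī = 0.0490874 cm⁴.
Hole 4 (subtracted): ⌀1, A = 0.785398 cm², y = 3.25 cm, Ī = 0.0490874 cm⁴.
By symmetry the centroid is at mid-height, ȳ = 3.25 cm.
All pieces are centred on the centroidal x-axis, so I = ΣĪ (holes subtracted) = 400.298 cm⁴.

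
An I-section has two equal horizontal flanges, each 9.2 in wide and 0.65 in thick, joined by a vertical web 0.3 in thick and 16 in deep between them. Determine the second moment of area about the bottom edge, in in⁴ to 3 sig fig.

Break the section into simple shapes (no overlaps), measuring from the bottom-left corner of the bounding box.
Bottom flange: 9.2 × 0.65, A = 5.98 in², y = 0.325 in, Ī = 0.21055 in⁴.
Web: 0.3 × 16, A = 4.8 in², y = 8.65 in, Ī = 102.4 in⁴.
Top flange: 9.2 × 0.65, A = 5.98 in², y = 16.975 in, Ī = 0.21055 in⁴.
Transfer each piece to a horizontal axis along the bottom face using Ī + A·d² with d = y − 0:
  bottom flange: d = 0.325 in → contributes +0.84218 in⁴
  web: d = 8.65 in → contributes +461.55 in⁴
  top flange: d = 16.975 in → contributes +1723.4 in⁴
Total I = 2185.7 in⁴.

I_base ≈ 2190 in⁴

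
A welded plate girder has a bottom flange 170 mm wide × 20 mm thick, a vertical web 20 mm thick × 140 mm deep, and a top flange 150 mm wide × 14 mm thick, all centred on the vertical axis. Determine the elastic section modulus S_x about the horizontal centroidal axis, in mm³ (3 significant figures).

Split into non-overlapping primitives; take the origin at the lower-left of the bounding box.
Bottom plate: 170 × 20, A = 3 400 mm², y = 10 mm, Ī = 113 333 mm⁴.
Web plate: 20 × 140, A = 2 800 mm², y = 90 mm, Ī = 4 573 333 mm⁴.
Top plate: 150 × 14, A = 2 100 mm², y = 167 mm, Ī = 34 300 mm⁴.
Centroid: ȳ = ΣA·y / ΣA = 76.711 mm.
Transfer each piece to the horizontal centroidal axis using Ī + A·d² with d = y − 76.711:
  bottom plate: d = -66.711 mm → contributes +15 244 478 mm⁴
  web plate: d = 13.289 mm → contributes +5 067 818 mm⁴
  top plate: d = 90.289 mm → contributes +17 153 777 mm⁴
Total I = 37 466 073 mm⁴.
Extreme fibre distance c = 97.289 mm; S = I/c = 385 100 mm³.

S_x ≈ 3.85 × 10⁵ mm³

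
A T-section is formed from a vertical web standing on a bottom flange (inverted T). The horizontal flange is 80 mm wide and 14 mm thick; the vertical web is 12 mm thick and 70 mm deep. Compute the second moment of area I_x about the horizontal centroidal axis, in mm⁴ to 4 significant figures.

I_x ≈ 1.208 × 10⁶ mm⁴

Treat the section as a set of non-overlapping primitives; coordinates are from the bounding-box lower-left.
Flange: 80 × 14, A = 1 120 mm², y = 7 mm, Ī = 18293.3 mm⁴.
Web: 12 × 70, A = 840 mm², y = 49 mm, Ī = 343 000 mm⁴.
Centroid: ȳ = ΣA·y / ΣA = 25 mm.
Transfer each piece to the horizontal centroidal axis using Ī + A·d² with d = y − 25:
  flange: d = -18 mm → contributes +381 173 mm⁴
  web: d = 24 mm → contributes +826 840 mm⁴
Total I = 1 208 013 mm⁴.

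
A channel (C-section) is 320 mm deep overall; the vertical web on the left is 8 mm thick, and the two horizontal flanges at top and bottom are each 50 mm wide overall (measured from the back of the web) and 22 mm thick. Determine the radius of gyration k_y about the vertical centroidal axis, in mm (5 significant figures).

k_y ≈ 14.727 mm

Break the section into simple shapes (no overlaps), measuring from the bottom-left corner of the bounding box.
Web: 8 × 320, A = 2 560 mm², x = 4 mm, Ī = 13653.33 mm⁴.
Top flange (beyond web): 42 × 22, A = 924 mm², x = 29 mm, Ī = 135 828 mm⁴.
Bottom flange (beyond web): 42 × 22, A = 924 mm², x = 29 mm, Ī = 135 828 mm⁴.
Centroid: x̄ = ΣA·x / ΣA = 14.48094 mm.
Transfer each piece to the vertical centroidal axis using Ī + A·d² with d = x − 14.48094:
  web: d = -10.48094 mm → contributes +294869.8 mm⁴
  top flange (beyond web): d = 14.51906 mm → contributes +330 610 mm⁴
  bottom flange (beyond web): d = 14.51906 mm → contributes +330 610 mm⁴
Total I = 956089.7 mm⁴.
Radius of gyration: k = √(I/A) = √(956089.7 / 4 408) = 14.72748 mm.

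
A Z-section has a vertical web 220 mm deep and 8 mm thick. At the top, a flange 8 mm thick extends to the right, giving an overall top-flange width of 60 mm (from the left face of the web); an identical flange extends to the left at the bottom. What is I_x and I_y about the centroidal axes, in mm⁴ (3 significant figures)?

Split into non-overlapping primitives; take the origin at the lower-left of the bounding box.
Web: 8 × 220, A = 1 760 mm², y = 110 mm, Ī = 7 098 667 mm⁴.
Top flange (beyond web): 52 × 8, A = 416 mm², y = 216 mm, Ī = 2218.7 mm⁴.
Bottom flange (beyond web): 52 × 8, A = 416 mm², y = 4 mm, Ī = 2218.7 mm⁴.
Centroid: ȳ = ΣA·y / ΣA = 110 mm.
Transfer each piece to the centroidal x-axis using Ī + A·d² with d = y − 110:
  web: d = 0 mm → contributes +7 098 667 mm⁴
  top flange (beyond web): d = 106 mm → contributes +4 676 395 mm⁴
  bottom flange (beyond web): d = -106 mm → contributes +4 676 395 mm⁴
Total I = 16 451 456 mm⁴.
For the y-axis: x̄ = 56 mm.
Repeating about the centroidal y-axis gives I_y = 945 664 mm⁴.

I_x ≈ 1.65 × 10⁷ mm⁴, I_y ≈ 9.46 × 10⁵ mm⁴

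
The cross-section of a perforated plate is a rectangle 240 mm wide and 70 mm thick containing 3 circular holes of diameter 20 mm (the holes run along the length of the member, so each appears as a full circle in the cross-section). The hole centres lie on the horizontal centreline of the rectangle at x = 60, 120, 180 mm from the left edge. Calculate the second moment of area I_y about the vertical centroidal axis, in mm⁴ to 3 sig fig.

Break the section into simple shapes (no overlaps), measuring from the bottom-left corner of the bounding box.
Plate: 240 × 70, A = 16 800 mm², x = 120 mm, Ī = 80 640 000 mm⁴.
Hole 1 (subtracted): ⌀20, A = 314.16 mm², x = 60 mm, Ī = 7 854 mm⁴.
Hole 2 (subtracted): ⌀20, A = 314.16 mm², x = 120 mm, Ī = 7 854 mm⁴.
Hole 3 (subtracted): ⌀20, A = 314.16 mm², x = 180 mm, Ī = 7 854 mm⁴.
By symmetry the centroid is at mid-width, x̄ = 120 mm.
Transfer each piece to the vertical centroidal axis using Ī + A·d² with d = x − 120:
  plate: d = 0 mm → contributes +80 640 000 mm⁴
  hole 1: d = -60 mm → contributes −1 138 827 mm⁴
  hole 2: d = 0 mm → contributes −7 854 mm⁴
  hole 3: d = 60 mm → contributes −1 138 827 mm⁴
Total I = 78 354 491 mm⁴.

I_y ≈ 7.84 × 10⁷ mm⁴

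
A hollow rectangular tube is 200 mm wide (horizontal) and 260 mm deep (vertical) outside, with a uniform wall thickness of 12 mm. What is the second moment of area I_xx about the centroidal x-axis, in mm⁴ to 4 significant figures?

Treat the section as a set of non-overlapping primitives; coordinates are from the bounding-box lower-left.
Outer rectangle: 200 × 260, A = 52 000 mm², y = 130 mm, Ī = 292 933 333 mm⁴.
Inner void (subtracted): 176 × 236, A = 41 536 mm², y = 130 mm, Ī = 192 782 421 mm⁴.
By symmetry the centroid is at mid-height, ȳ = 130 mm.
All pieces are centred on the centroidal x-axis, so I = ΣĪ (holes subtracted) = 100 150 912 mm⁴.

I_xx ≈ 1.002 × 10⁸ mm⁴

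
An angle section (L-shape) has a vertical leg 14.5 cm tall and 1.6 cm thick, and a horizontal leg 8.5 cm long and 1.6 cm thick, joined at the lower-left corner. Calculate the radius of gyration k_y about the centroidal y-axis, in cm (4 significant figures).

k_y ≈ 2.317 cm

Decompose the section into non-overlapping parts with the origin at the bottom-left of its bounding rectangle.
Vertical leg: 1.6 × 14.5, A = 23.2 cm², x = 0.8 cm, Ī = 4.94933 cm⁴.
Horizontal leg (remainder): 6.9 × 1.6, A = 11.04 cm², x = 5.05 cm, Ī = 43.8012 cm⁴.
Centroid: x̄ = ΣA·x / ΣA = 2.17033 cm.
Transfer each piece to the centroidal y-axis using Ī + A·d² with d = x − 2.17033:
  vertical leg: d = -1.37033 cm → contributes +48.5142 cm⁴
  horizontal leg (remainder): d = 2.87967 cm → contributes +135.351 cm⁴
Total I = 183.865 cm⁴.
Radius of gyration: k = √(I/A) = √(183.865 / 34.24) = 2.3173 cm.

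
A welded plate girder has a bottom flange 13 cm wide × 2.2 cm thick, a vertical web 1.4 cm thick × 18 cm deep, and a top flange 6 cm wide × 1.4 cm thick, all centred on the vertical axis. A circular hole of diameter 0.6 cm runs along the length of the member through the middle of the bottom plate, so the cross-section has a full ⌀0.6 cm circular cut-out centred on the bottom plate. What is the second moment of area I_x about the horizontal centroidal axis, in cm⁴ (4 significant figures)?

Split into non-overlapping primitives; take the origin at the lower-left of the bounding box.
Bottom plate: 13 × 2.2, A = 28.6 cm², y = 1.1 cm, Ī = 11.5353 cm⁴.
Web plate: 1.4 × 18, A = 25.2 cm², y = 11.2 cm, Ī = 680.4 cm⁴.
Top plate: 6 × 1.4, A = 8.4 cm², y = 20.9 cm, Ī = 1.372 cm⁴.
Hole (subtracted): ⌀0.6, A = 0.282743 cm², y = 1.1 cm, Ī = 0.00636173 cm⁴.
Centroid: ȳ = ΣA·y / ΣA = 7.89681 cm.
Transfer each piece to the horizontal centroidal axis using Ī + A·d² with d = y − 7.89681:
  bottom plate: d = -6.79681 cm → contributes +1332.76 cm⁴
  web plate: d = 3.30319 cm → contributes +955.358 cm⁴
  top plate: d = 13.0032 cm → contributes +1421.67 cm⁴
  hole: d = -6.79681 cm → contributes −13.0682 cm⁴
Total I = 3696.72 cm⁴.

I_x ≈ 3697 cm⁴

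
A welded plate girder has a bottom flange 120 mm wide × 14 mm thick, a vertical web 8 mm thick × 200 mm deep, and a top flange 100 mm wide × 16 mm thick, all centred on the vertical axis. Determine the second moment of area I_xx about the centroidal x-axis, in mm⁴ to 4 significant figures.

Decompose the section into non-overlapping parts with the origin at the bottom-left of its bounding rectangle.
Bottom plate: 120 × 14, A = 1 680 mm², y = 7 mm, Ī = 27 440 mm⁴.
Web plate: 8 × 200, A = 1 600 mm², y = 114 mm, Ī = 5 333 333 mm⁴.
Top plate: 100 × 16, A = 1 600 mm², y = 222 mm, Ī = 34133.3 mm⁴.
Centroid: ȳ = ΣA·y / ΣA = 112.574 mm.
Transfer each piece to the centroidal x-axis using Ī + A·d² with d = y − 112.574:
  bottom plate: d = -105.574 mm → contributes +18 752 419 mm⁴
  web plate: d = 1.42623 mm → contributes +5 336 588 mm⁴
  top plate: d = 109.426 mm → contributes +19 192 693 mm⁴
Total I = 43 281 700 mm⁴.

I_xx ≈ 4.328 × 10⁷ mm⁴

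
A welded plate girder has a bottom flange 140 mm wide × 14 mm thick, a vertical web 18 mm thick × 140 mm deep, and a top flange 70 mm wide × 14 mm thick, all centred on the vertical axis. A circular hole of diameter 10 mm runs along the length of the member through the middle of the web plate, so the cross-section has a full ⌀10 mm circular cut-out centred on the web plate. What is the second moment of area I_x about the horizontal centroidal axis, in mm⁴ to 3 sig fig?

Treat the section as a set of non-overlapping primitives; coordinates are from the bounding-box lower-left.
Bottom plate: 140 × 14, A = 1 960 mm², y = 7 mm, Ī = 32 013 mm⁴.
Web plate: 18 × 140, A = 2 520 mm², y = 84 mm, Ī = 4 116 000 mm⁴.
Top plate: 70 × 14, A = 980 mm², y = 161 mm, Ī = 16 007 mm⁴.
Hole (subtracted): ⌀10, A = 78.54 mm², y = 84 mm, Ī = 490.87 mm⁴.
Centroid: ȳ = ΣA·y / ΣA = 69.978 mm.
Transfer each piece to the horizontal centroidal axis using Ī + A·d² with d = y − 69.978:
  bottom plate: d = -62.978 mm → contributes +7 805 768 mm⁴
  web plate: d = 14.022 mm → contributes +4 611 489 mm⁴
  top plate: d = 91.022 mm → contributes +8 135 350 mm⁴
  hole: d = 14.022 mm → contributes −15 934 mm⁴
Total I = 20 536 673 mm⁴.

I_x ≈ 2.05 × 10⁷ mm⁴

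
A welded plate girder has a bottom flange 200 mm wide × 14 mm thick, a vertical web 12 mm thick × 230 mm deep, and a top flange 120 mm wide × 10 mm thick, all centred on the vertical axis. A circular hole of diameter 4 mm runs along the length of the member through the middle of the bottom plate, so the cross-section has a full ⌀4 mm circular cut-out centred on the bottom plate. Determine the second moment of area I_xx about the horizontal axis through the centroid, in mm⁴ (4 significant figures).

I_xx ≈ 6.529 × 10⁷ mm⁴

Decompose the section into non-overlapping parts with the origin at the bottom-left of its bounding rectangle.
Bottom plate: 200 × 14, A = 2 800 mm², y = 7 mm, Ī = 45733.3 mm⁴.
Web plate: 12 × 230, A = 2 760 mm², y = 129 mm, Ī = 12 167 000 mm⁴.
Top plate: 120 × 10, A = 1 200 mm², y = 249 mm, Ī = 10 000 mm⁴.
Hole (subtracted): ⌀4, A = 12.5664 mm², y = 7 mm, Ī = 12.5664 mm⁴.
Centroid: ȳ = ΣA·y / ΣA = 99.942 mm.
Transfer each piece to the horizontal axis through the centroid using Ī + A·d² with d = y − 99.942:
  bottom plate: d = -92.942 mm → contributes +24 232 738 mm⁴
  web plate: d = 29.058 mm → contributes +14 497 453 mm⁴
  top plate: d = 149.058 mm → contributes +26 671 944 mm⁴
  hole: d = -92.942 mm → contributes −108 564 mm⁴
Total I = 65 293 572 mm⁴.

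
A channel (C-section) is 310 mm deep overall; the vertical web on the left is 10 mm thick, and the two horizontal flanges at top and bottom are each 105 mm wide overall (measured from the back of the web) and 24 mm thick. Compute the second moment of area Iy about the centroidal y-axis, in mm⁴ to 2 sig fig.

Decompose the section into non-overlapping parts with the origin at the bottom-left of its bounding rectangle.
Web: 10 × 310, A = 3 100 mm², x = 5 mm, Ī = 25 833 mm⁴.
Top flange (beyond web): 95 × 24, A = 2 280 mm², x = 57.5 mm, Ī = 1 714 750 mm⁴.
Bottom flange (beyond web): 95 × 24, A = 2 280 mm², x = 57.5 mm, Ī = 1 714 750 mm⁴.
Centroid: x̄ = ΣA·x / ΣA = 36.25 mm.
Transfer each piece to the centroidal y-axis using Ī + A·d² with d = x − 36.25:
  web: d = -31.25 mm → contributes +3 053 809 mm⁴
  top flange (beyond web): d = 21.25 mm → contributes +2 743 996 mm⁴
  bottom flange (beyond web): d = 21.25 mm → contributes +2 743 996 mm⁴
Total I = 8 541 802 mm⁴.

Iy ≈ 8.5 × 10⁶ mm⁴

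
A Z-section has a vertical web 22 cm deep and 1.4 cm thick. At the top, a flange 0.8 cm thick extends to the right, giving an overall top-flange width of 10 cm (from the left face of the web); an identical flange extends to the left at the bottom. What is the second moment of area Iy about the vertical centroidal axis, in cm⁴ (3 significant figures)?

Iy ≈ 434 cm⁴

Break the section into simple shapes (no overlaps), measuring from the bottom-left corner of the bounding box.
Web: 1.4 × 22, A = 30.8 cm², x = 9.3 cm, Ī = 5.0307 cm⁴.
Top flange (beyond web): 8.6 × 0.8, A = 6.88 cm², x = 14.3 cm, Ī = 42.404 cm⁴.
Bottom flange (beyond web): 8.6 × 0.8, A = 6.88 cm², x = 4.3 cm, Ī = 42.404 cm⁴.
Centroid: x̄ = ΣA·x / ΣA = 9.3 cm.
Transfer each piece to the vertical centroidal axis using Ī + A·d² with d = x − 9.3:
  web: d = 0 cm → contributes +5.0307 cm⁴
  top flange (beyond web): d = 5 cm → contributes +214.4 cm⁴
  bottom flange (beyond web): d = -5 cm → contributes +214.4 cm⁴
Total I = 433.84 cm⁴.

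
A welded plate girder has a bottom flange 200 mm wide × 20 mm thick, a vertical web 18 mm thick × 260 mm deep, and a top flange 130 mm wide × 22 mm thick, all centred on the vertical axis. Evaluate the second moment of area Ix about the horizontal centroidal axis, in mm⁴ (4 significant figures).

Ix ≈ 1.597 × 10⁸ mm⁴

Treat the section as a set of non-overlapping primitives; coordinates are from the bounding-box lower-left.
Bottom plate: 200 × 20, A = 4 000 mm², y = 10 mm, Ī = 133 333 mm⁴.
Web plate: 18 × 260, A = 4 680 mm², y = 150 mm, Ī = 26 364 000 mm⁴.
Top plate: 130 × 22, A = 2 860 mm², y = 291 mm, Ī = 115 353 mm⁴.
Centroid: ȳ = ΣA·y / ΣA = 136.418 mm.
Transfer each piece to the horizontal centroidal axis using Ī + A·d² with d = y − 136.418:
  bottom plate: d = -126.418 mm → contributes +64 059 050 mm⁴
  web plate: d = 13.5823 mm → contributes +27 227 364 mm⁴
  top plate: d = 154.582 mm → contributes +68 457 039 mm⁴
Total I = 159 743 453 mm⁴.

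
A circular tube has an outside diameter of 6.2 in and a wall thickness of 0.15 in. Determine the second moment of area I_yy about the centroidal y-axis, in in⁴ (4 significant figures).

Break the section into simple shapes (no overlaps), measuring from the bottom-left corner of the bounding box.
Outer circle: ⌀6.2, A = 30.1907 in², x = 3.1 in, Ī = 72.5332 in⁴.
Bore (subtracted): ⌀5.9, A = 27.3397 in², x = 3.1 in, Ī = 59.481 in⁴.
By symmetry the centroid is at mid-width, x̄ = 3.1 in.
All pieces are centred on the centroidal y-axis, so I = ΣĪ (holes subtracted) = 13.0522 in⁴.

I_yy ≈ 13.05 in⁴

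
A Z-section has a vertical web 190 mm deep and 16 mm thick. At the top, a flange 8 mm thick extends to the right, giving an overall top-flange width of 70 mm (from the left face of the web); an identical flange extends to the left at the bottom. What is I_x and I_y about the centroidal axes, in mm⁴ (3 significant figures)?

Break the section into simple shapes (no overlaps), measuring from the bottom-left corner of the bounding box.
Web: 16 × 190, A = 3 040 mm², y = 95 mm, Ī = 9 145 333 mm⁴.
Top flange (beyond web): 54 × 8, A = 432 mm², y = 186 mm, Ī = 2 304 mm⁴.
Bottom flange (beyond web): 54 × 8, A = 432 mm², y = 4 mm, Ī = 2 304 mm⁴.
Centroid: ȳ = ΣA·y / ΣA = 95 mm.
Transfer each piece to the centroidal x-axis using Ī + A·d² with d = y − 95:
  web: d = 0 mm → contributes +9 145 333 mm⁴
  top flange (beyond web): d = 91 mm → contributes +3 579 696 mm⁴
  bottom flange (beyond web): d = -91 mm → contributes +3 579 696 mm⁴
Total I = 16 304 725 mm⁴.
For the y-axis: x̄ = 62 mm.
Repeating about the centroidal y-axis gives I_y = 1 333 205 mm⁴.

I_x ≈ 1.63 × 10⁷ mm⁴, I_y ≈ 1.33 × 10⁶ mm⁴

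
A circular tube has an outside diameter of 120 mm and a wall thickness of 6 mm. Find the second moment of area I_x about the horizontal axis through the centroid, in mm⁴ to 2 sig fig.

I_x ≈ 3.5 × 10⁶ mm⁴

Break the section into simple shapes (no overlaps), measuring from the bottom-left corner of the bounding box.
Outer circle: ⌀120, A = 11 310 mm², y = 60 mm, Ī = 10 178 760 mm⁴.
Bore (subtracted): ⌀108, A = 9 161 mm², y = 60 mm, Ī = 6 678 285 mm⁴.
By symmetry the centroid is at mid-height, ȳ = 60 mm.
All pieces are centred on the horizontal axis through the centroid, so I = ΣĪ (holes subtracted) = 3 500 476 mm⁴.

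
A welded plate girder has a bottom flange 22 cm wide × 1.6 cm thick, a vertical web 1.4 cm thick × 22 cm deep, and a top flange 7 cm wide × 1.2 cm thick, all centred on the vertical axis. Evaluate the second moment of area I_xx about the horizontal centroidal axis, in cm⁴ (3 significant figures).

I_xx ≈ 5920 cm⁴

Split into non-overlapping primitives; take the origin at the lower-left of the bounding box.
Bottom plate: 22 × 1.6, A = 35.2 cm², y = 0.8 cm, Ī = 7.5093 cm⁴.
Web plate: 1.4 × 22, A = 30.8 cm², y = 12.6 cm, Ī = 1242.3 cm⁴.
Top plate: 7 × 1.2, A = 8.4 cm², y = 24.2 cm, Ī = 1.008 cm⁴.
Centroid: ȳ = ΣA·y / ΣA = 8.3269 cm.
Transfer each piece to the horizontal centroidal axis using Ī + A·d² with d = y − 8.3269:
  bottom plate: d = -7.5269 cm → contributes +2001.7 cm⁴
  web plate: d = 4.2731 cm → contributes +1804.7 cm⁴
  top plate: d = 15.873 cm → contributes +2117.4 cm⁴
Total I = 5923.8 cm⁴.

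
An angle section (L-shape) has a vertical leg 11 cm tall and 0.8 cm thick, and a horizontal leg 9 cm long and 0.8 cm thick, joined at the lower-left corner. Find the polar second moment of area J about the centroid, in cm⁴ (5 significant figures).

Split into non-overlapping primitives; take the origin at the lower-left of the bounding box.
Vertical leg: 0.8 × 11, A = 8.8 cm², y = 5.5 cm, Ī = 88.73333 cm⁴.
Horizontal leg (remainder): 8.2 × 0.8, A = 6.56 cm², y = 0.4 cm, Ī = 0.3498667 cm⁴.
Centroid: ȳ = ΣA·y / ΣA = 3.321875 cm.
Transfer each piece to the centroidal x-axis using Ī + A·d² with d = y − 3.321875:
  vertical leg: d = 2.178125 cm → contributes +130.4825 cm⁴
  horizontal leg (remainder): d = -2.921875 cm → contributes +56.35491 cm⁴
Total I = 186.8375 cm⁴.
For the y-axis: x̄ = 2.321875 cm.
Repeating about the centroidal y-axis gives I_y = 113.3335 cm⁴.
Polar second moment: J = I_x + I_y = 300.1709 cm⁴.

J ≈ 300.17 cm⁴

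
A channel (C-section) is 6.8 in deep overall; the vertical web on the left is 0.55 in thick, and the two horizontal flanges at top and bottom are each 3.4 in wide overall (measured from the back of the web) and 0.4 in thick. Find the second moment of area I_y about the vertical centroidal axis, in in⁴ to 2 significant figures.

I_y ≈ 5.7 in⁴

Break the section into simple shapes (no overlaps), measuring from the bottom-left corner of the bounding box.
Web: 0.55 × 6.8, A = 3.74 in², x = 0.275 in, Ī = 0.09428 in⁴.
Top flange (beyond web): 2.85 × 0.4, A = 1.14 in², x = 1.975 in, Ī = 0.7716 in⁴.
Bottom flange (beyond web): 2.85 × 0.4, A = 1.14 in², x = 1.975 in, Ī = 0.7716 in⁴.
Centroid: x̄ = ΣA·x / ΣA = 0.9189 in.
Transfer each piece to the vertical centroidal axis using Ī + A·d² with d = x − 0.9189:
  web: d = -0.6439 in → contributes +1.645 in⁴
  top flange (beyond web): d = 1.056 in → contributes +2.043 in⁴
  bottom flange (beyond web): d = 1.056 in → contributes +2.043 in⁴
Total I = 5.731 in⁴.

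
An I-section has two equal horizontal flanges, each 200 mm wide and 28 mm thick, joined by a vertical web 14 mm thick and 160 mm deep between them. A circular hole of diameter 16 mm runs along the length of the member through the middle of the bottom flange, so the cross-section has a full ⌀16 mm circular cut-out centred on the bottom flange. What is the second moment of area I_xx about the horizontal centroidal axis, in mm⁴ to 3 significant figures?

Treat the section as a set of non-overlapping primitives; coordinates are from the bounding-box lower-left.
Bottom flange: 200 × 28, A = 5 600 mm², y = 14 mm, Ī = 365 867 mm⁴.
Web: 14 × 160, A = 2 240 mm², y = 108 mm, Ī = 4 778 667 mm⁴.
Top flange: 200 × 28, A = 5 600 mm², y = 202 mm, Ī = 365 867 mm⁴.
Hole (subtracted): ⌀16, A = 201.06 mm², y = 14 mm, Ī = 3 217 mm⁴.
Centroid: ȳ = ΣA·y / ΣA = 109.43 mm.
Transfer each piece to the horizontal centroidal axis using Ī + A·d² with d = y − 109.43:
  bottom flange: d = -95.428 mm → contributes +51 361 850 mm⁴
  web: d = -1.4276 mm → contributes +4 783 232 mm⁴
  top flange: d = 92.572 mm → contributes +48 355 909 mm⁴
  hole: d = -95.428 mm → contributes −1 834 172 mm⁴
Total I = 102 666 819 mm⁴.

I_xx ≈ 1.03 × 10⁸ mm⁴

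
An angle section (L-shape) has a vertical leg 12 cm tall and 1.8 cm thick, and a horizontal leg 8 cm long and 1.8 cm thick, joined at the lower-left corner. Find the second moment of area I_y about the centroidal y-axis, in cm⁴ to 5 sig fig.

Break the section into simple shapes (no overlaps), measuring from the bottom-left corner of the bounding box.
Vertical leg: 1.8 × 12, A = 21.6 cm², x = 0.9 cm, Ī = 5.832 cm⁴.
Horizontal leg (remainder): 6.2 × 1.8, A = 11.16 cm², x = 4.9 cm, Ī = 35.7492 cm⁴.
Centroid: x̄ = ΣA·x / ΣA = 2.262637 cm.
Transfer each piece to the centroidal y-axis using Ī + A·d² with d = x − 2.262637:
  vertical leg: d = -1.362637 cm → contributes +45.93846 cm⁴
  horizontal leg (remainder): d = 2.637363 cm → contributes +113.3746 cm⁴
Total I = 159.3131 cm⁴.

I_y ≈ 159.31 cm⁴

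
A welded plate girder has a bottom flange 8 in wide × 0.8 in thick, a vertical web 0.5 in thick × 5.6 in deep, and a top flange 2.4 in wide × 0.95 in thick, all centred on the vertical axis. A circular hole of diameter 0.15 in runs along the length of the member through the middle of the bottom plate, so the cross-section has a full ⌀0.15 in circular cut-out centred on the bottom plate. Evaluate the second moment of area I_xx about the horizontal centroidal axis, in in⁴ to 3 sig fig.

I_xx ≈ 83.0 in⁴

Break the section into simple shapes (no overlaps), measuring from the bottom-left corner of the bounding box.
Bottom plate: 8 × 0.8, A = 6.4 in², y = 0.4 in, Ī = 0.34133 in⁴.
Web plate: 0.5 × 5.6, A = 2.8 in², y = 3.6 in, Ī = 7.3173 in⁴.
Top plate: 2.4 × 0.95, A = 2.28 in², y = 6.875 in, Ī = 0.17148 in⁴.
Hole (subtracted): ⌀0.15, A = 0.017671 in², y = 0.4 in, Ī = 0.00002485 in⁴.
Centroid: ȳ = ΣA·y / ΣA = 2.4696 in.
Transfer each piece to the horizontal centroidal axis using Ī + A·d² with d = y − 2.4696:
  bottom plate: d = -2.0696 in → contributes +27.755 in⁴
  web plate: d = 1.1304 in → contributes +10.895 in⁴
  top plate: d = 4.4054 in → contributes +44.42 in⁴
  hole: d = -2.0696 in → contributes −0.07572 in⁴
Total I = 82.994 in⁴.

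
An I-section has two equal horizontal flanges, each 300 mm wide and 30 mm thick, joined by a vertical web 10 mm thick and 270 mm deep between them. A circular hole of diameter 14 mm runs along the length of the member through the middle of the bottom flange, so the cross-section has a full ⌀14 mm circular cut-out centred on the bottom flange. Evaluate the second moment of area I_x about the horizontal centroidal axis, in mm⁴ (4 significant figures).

Treat the section as a set of non-overlapping primitives; coordinates are from the bounding-box lower-left.
Bottom flange: 300 × 30, A = 9 000 mm², y = 15 mm, Ī = 675 000 mm⁴.
Web: 10 × 270, A = 2 700 mm², y = 165 mm, Ī = 16 402 500 mm⁴.
Top flange: 300 × 30, A = 9 000 mm², y = 315 mm, Ī = 675 000 mm⁴.
Hole (subtracted): ⌀14, A = 153.938 mm², y = 15 mm, Ī = 1885.74 mm⁴.
Centroid: ȳ = ΣA·y / ΣA = 166.124 mm.
Transfer each piece to the horizontal centroidal axis using Ī + A·d² with d = y − 166.124:
  bottom flange: d = -151.124 mm → contributes +206 220 764 mm⁴
  web: d = -1.12385 mm → contributes +16 405 910 mm⁴
  top flange: d = 148.876 mm → contributes +200 151 970 mm⁴
  hole: d = -151.124 mm → contributes −3 517 587 mm⁴
Total I = 419 261 058 mm⁴.

I_x ≈ 4.193 × 10⁸ mm⁴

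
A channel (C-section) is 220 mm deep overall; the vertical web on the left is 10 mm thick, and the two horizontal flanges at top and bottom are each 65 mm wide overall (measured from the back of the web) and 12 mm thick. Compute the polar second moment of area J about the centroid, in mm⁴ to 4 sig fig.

J ≈ 2.439 × 10⁷ mm⁴

Decompose the section into non-overlapping parts with the origin at the bottom-left of its bounding rectangle.
Web: 10 × 220, A = 2 200 mm², y = 110 mm, Ī = 8 873 333 mm⁴.
Top flange (beyond web): 55 × 12, A = 660 mm², y = 214 mm, Ī = 7 920 mm⁴.
Bottom flange (beyond web): 55 × 12, A = 660 mm², y = 6 mm, Ī = 7 920 mm⁴.
By symmetry the centroid is at mid-height, ȳ = 110 mm.
Transfer each piece to the centroidal x-axis using Ī + A·d² with d = y − 110:
  web: d = 0 mm → contributes +8 873 333 mm⁴
  top flange (beyond web): d = 104 mm → contributes +7 146 480 mm⁴
  bottom flange (beyond web): d = -104 mm → contributes +7 146 480 mm⁴
Total I = 23 166 293 mm⁴.
For the y-axis: x̄ = 17.1875 mm.
Repeating about the centroidal y-axis gives I_y = 1 222 490 mm⁴.
Polar second moment: J = I_x + I_y = 24 388 783 mm⁴.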